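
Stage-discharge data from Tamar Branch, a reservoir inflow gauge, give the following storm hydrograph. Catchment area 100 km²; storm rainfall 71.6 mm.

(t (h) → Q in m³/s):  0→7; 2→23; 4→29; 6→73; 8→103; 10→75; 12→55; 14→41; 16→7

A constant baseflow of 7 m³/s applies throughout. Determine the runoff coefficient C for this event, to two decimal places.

ΣQ_DR = 350.0 m³/s; V = ΣQ_DR·Δt = 2.520 × 10^6 m³.
Runoff depth d = V / A = 25.20 mm.
C = d / P = 25.20 / 71.6 = 0.35.

C ≈ 0.35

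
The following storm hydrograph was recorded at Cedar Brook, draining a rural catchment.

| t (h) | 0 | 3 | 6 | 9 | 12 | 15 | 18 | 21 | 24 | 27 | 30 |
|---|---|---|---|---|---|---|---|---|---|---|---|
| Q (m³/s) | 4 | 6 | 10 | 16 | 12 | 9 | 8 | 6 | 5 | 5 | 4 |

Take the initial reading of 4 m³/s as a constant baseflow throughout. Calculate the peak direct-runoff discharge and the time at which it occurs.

Subtracting baseflow gives direct-runoff ordinates: 0.0, 2.0, 6.0, 12.0, 8.0, 5.0, 4.0, 2.0, 1.0, 1.0, 0.0 m³/s.
The maximum is 12.0 m³/s, occurring at the reading for t = 9 h.

Q_p = 12.0 m³/s at t = 9 h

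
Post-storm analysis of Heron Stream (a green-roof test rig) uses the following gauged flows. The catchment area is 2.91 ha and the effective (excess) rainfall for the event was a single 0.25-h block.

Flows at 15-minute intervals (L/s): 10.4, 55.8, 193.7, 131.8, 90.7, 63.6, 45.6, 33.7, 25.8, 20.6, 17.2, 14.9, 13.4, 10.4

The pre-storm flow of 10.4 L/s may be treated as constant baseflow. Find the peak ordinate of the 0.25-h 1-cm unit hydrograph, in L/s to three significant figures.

Direct runoff: 0.0, 45.4, 183.3, 121.4, 80.3, 53.2, 35.2, 23.3, 15.4, 10.2, 6.8, 4.5, 3.0, 0.0 L/s; ΣQ_DR = 582.0 L/s, peak = 183.3 L/s.
Runoff depth d = ΣQ_DR·Δt / A = 582.0 × 900 / (2.91 ha) = 18.00 mm.
The 1-cm UH is the DRH scaled by (10 mm)/d, so U_p = 183.3 × 10/18.00 = 102 L/s.

U_p ≈ 102 L/s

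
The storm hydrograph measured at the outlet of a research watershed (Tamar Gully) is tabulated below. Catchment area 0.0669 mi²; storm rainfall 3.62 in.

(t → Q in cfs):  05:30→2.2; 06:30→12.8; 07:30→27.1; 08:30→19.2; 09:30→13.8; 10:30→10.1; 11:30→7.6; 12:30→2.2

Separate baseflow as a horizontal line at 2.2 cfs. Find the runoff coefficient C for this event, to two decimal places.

ΣQ_DR = 77.40 cfs; V = ΣQ_DR·Δt = 2.786 × 10^5 ft³.
Runoff depth d = V / A = 1.793 in.
C = d / P = 1.793 / 3.62 = 0.50.

C ≈ 0.50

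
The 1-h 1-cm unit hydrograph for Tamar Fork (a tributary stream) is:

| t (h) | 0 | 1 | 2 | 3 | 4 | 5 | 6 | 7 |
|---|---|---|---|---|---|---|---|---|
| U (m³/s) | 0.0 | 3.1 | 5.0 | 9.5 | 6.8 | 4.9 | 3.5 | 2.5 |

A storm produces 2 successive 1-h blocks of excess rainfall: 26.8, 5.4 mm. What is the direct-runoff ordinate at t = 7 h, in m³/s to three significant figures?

Q ≈ 8.59 m³/s

By discrete convolution, Q_j = Σ (P_i / 10 mm) · U_{j−i}.
At t = 7 h (j=7): Q = (26.8/10)·2.5 + (5.4/10)·3.5 = 8.59 m³/s.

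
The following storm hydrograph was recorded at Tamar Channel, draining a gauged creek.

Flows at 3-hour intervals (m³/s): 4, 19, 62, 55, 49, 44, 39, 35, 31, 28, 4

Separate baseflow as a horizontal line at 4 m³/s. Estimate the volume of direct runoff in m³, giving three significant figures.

V ≈ 3.52 × 10^6 m³

Direct-runoff ordinates (Q − Q_b): 0.0, 15.0, 58.0, 51.0, 45.0, 40.0, 35.0, 31.0, 27.0, 24.0, 0.0 m³/s.
ΣQ_DR = 326.0 m³/s.
With Δt = 3 h = 10800 s, V = ΣQ_DR · Δt = 326.0 × 10800 = 3.52 × 10^6 m³.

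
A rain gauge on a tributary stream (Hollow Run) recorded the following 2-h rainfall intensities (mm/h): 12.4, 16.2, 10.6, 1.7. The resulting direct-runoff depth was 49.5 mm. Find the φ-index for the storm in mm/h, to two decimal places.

φ ≈ 4.82 mm/h

Only the 3 blocks with intensity above φ contribute runoff: 12.4, 16.2, 10.6 mm/h.
Σ(I−φ)·Δt = d  ⇒  (12.4+16.2+10.6 − 3φ)·2 = 49.5
φ = (39.20 − 49.5/2) / 3 = 4.82 mm/h.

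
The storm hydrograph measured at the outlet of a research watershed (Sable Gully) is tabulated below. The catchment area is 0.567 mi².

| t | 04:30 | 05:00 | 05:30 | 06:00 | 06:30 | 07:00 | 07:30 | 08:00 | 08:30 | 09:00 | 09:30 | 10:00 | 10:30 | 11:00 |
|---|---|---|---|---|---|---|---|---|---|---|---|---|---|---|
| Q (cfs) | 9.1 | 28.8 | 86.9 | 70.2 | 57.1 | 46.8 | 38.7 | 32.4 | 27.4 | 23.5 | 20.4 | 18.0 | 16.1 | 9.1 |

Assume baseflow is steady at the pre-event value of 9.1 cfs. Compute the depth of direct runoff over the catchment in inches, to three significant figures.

Direct runoff: 0.0, 19.7, 77.8, 61.1, 48.0, 37.7, 29.6, 23.3, 18.3, 14.4, 11.3, 8.9, 7.0, 0.0 cfs; ΣQ_DR = 357.1 cfs.
V = ΣQ_DR · Δt = 357.1 × 1800 s = 6.428 × 10^5 ft³.
Over A = 0.567 mi², depth = V / A = 0.488 in.

d ≈ 0.488 in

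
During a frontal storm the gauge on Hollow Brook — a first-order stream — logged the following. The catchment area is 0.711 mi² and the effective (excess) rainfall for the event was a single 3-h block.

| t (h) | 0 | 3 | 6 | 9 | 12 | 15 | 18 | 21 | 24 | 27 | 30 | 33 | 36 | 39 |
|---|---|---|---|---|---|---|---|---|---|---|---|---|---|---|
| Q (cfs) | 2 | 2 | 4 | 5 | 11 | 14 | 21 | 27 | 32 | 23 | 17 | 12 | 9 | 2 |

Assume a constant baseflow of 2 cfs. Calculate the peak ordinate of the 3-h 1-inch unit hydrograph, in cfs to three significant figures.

Direct runoff: 0.0, 0.0, 2.0, 3.0, 9.0, 12.0, 19.0, 25.0, 30.0, 21.0, 15.0, 10.0, 7.0, 0.0 cfs; ΣQ_DR = 153.0 cfs, peak = 30.0 cfs.
Runoff depth d = ΣQ_DR·Δt / A = 153.0 × 10800 / (0.711 mi²) = 1.000 in.
The 1-inch UH is the DRH scaled by (1 in)/d, so U_p = 30.0 × 1/1.000 = 30.0 cfs.

U_p ≈ 30.0 cfs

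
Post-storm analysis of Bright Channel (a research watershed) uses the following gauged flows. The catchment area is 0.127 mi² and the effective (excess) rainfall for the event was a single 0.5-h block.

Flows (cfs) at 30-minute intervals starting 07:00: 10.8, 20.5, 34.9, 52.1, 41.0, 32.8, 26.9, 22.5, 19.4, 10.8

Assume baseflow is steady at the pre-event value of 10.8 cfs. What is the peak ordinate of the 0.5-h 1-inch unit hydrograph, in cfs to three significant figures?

U_p ≈ 41.4 cfs

Direct runoff: 0.0, 9.7, 24.1, 41.3, 30.2, 22.0, 16.1, 11.7, 8.6, 0.0 cfs; ΣQ_DR = 163.7 cfs, peak = 41.3 cfs.
Runoff depth d = ΣQ_DR·Δt / A = 163.7 × 1800 / (0.127 mi²) = 0.9987 in.
The 1-inch UH is the DRH scaled by (1 in)/d, so U_p = 41.3 × 1/0.9987 = 41.4 cfs.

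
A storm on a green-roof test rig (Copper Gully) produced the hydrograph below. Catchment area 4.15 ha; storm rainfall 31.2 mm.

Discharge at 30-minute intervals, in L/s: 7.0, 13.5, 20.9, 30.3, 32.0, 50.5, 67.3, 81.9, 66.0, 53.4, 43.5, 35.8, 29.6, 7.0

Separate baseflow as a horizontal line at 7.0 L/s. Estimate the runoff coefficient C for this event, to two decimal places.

ΣQ_DR = 440.7 L/s; V = ΣQ_DR·Δt = 7.933 × 10^5 L.
Runoff depth d = V / A = 19.11 mm.
C = d / P = 19.11 / 31.2 = 0.61.

C ≈ 0.61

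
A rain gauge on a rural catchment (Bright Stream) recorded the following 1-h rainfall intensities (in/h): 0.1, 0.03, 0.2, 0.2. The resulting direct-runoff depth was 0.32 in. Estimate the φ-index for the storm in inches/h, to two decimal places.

Only the 3 blocks with intensity above φ contribute runoff: 0.1, 0.2, 0.2 in/h.
Σ(I−φ)·Δt = d  ⇒  (0.1+0.2+0.2 − 3φ)·1 = 0.32
φ = (0.5000 − 0.32/1) / 3 = 0.06 in/h.

φ ≈ 0.06 in/h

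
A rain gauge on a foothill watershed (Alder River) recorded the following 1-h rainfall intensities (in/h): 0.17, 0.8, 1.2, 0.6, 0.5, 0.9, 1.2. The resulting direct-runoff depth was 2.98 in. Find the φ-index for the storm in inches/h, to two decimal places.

Only the 6 blocks with intensity above φ contribute runoff: 0.8, 1.2, 0.6, 0.5, 0.9, 1.2 in/h.
Σ(I−φ)·Δt = d  ⇒  (0.8+1.2+0.6+0.5+0.9+1.2 − 6φ)·1 = 2.98
φ = (5.200 − 2.98/1) / 6 = 0.37 in/h.

φ ≈ 0.37 in/h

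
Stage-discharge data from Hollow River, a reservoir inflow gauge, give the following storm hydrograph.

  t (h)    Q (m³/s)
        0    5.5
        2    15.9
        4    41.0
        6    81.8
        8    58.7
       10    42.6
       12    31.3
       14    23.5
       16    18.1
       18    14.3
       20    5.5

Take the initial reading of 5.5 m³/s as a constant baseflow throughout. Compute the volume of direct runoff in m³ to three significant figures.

V ≈ 2.00 × 10^6 m³

Direct-runoff ordinates (Q − Q_b): 0.0, 10.4, 35.5, 76.3, 53.2, 37.1, 25.8, 18.0, 12.6, 8.8, 0.0 m³/s.
ΣQ_DR = 277.7 m³/s.
With Δt = 2 h = 7200 s, V = ΣQ_DR · Δt = 277.7 × 7200 = 2.00 × 10^6 m³.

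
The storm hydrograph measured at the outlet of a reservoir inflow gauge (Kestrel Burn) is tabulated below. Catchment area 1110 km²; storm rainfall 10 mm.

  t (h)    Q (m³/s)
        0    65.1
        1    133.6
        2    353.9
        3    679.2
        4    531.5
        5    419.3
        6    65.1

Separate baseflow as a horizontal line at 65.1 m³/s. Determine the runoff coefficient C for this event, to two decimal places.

ΣQ_DR = 1792 m³/s; V = ΣQ_DR·Δt = 6.451 × 10^6 m³.
Runoff depth d = V / A = 5.812 mm.
C = d / P = 5.812 / 10 = 0.58.

C ≈ 0.58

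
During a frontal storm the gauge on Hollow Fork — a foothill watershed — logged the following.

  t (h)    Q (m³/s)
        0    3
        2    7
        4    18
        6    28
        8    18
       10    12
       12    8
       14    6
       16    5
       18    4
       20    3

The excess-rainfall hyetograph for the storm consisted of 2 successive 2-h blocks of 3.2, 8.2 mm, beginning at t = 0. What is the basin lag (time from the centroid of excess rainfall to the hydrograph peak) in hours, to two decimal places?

Centroid of excess rainfall: t_c = Σ P_i·t̄_i / ΣP_i = 2.4386 h (block centres at 1, 3 h).
Hydrograph peak occurs at t = 6 h, so basin lag t_L = 6 − 2.4386 = 3.56 h.

t_L ≈ 3.56 h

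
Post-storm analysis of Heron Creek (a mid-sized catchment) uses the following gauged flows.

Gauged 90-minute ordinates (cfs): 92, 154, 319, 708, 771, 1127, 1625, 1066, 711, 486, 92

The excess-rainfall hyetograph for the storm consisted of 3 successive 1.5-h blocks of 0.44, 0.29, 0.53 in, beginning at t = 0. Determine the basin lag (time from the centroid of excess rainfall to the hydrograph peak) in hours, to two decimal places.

Centroid of excess rainfall: t_c = Σ P_i·t̄_i / ΣP_i = 2.3571 h (block centres at 0.75, 2.25, 3.75 h).
Hydrograph peak occurs at t = 9 h, so basin lag t_L = 9 − 2.3571 = 6.64 h.

t_L ≈ 6.64 h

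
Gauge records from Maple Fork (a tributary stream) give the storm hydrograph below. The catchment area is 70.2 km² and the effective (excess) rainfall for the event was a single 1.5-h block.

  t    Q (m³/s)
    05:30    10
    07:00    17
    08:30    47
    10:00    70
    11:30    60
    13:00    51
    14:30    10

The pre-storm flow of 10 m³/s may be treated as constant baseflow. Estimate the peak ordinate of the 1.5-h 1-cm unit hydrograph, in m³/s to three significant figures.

U_p ≈ 40.0 m³/s

Direct runoff: 0.0, 7.0, 37.0, 60.0, 50.0, 41.0, 0.0 m³/s; ΣQ_DR = 195.0 m³/s, peak = 60.0 m³/s.
Runoff depth d = ΣQ_DR·Δt / A = 195.0 × 5400 / (70.2 km²) = 15.00 mm.
The 1-cm UH is the DRH scaled by (10 mm)/d, so U_p = 60.0 × 10/15.00 = 40.0 m³/s.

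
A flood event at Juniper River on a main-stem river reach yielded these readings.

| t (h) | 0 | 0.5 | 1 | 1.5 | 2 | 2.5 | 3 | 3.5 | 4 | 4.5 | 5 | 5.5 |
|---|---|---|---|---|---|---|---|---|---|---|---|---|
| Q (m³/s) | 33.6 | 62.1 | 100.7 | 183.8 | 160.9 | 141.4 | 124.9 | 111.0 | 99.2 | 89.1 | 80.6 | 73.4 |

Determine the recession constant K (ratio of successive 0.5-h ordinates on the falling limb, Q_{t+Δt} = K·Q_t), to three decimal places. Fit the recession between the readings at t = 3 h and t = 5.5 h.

Using the recession-limb readings at t = 3 h and t = 5.5 h: Q falls from 124.9 to 73.4 m³/s over 5 intervals.
K = (Q₂/Q₁)^(1/5) = (73.4/124.9)^(1/5) = 0.899.

K ≈ 0.899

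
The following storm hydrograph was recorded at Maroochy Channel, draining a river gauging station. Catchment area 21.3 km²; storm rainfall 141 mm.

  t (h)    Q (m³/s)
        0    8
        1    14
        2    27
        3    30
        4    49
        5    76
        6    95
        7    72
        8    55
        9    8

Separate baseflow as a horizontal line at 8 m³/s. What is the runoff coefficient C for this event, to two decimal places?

ΣQ_DR = 354.0 m³/s; V = ΣQ_DR·Δt = 1.274 × 10^6 m³.
Runoff depth d = V / A = 59.83 mm.
C = d / P = 59.83 / 141 = 0.42.

C ≈ 0.42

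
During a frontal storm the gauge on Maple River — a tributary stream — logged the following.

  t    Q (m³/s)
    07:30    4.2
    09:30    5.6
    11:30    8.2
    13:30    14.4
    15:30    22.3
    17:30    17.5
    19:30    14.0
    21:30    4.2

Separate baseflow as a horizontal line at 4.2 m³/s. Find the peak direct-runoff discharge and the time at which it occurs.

Subtracting baseflow gives direct-runoff ordinates: 0.0, 1.4, 4.0, 10.2, 18.1, 13.3, 9.8, 0.0 m³/s.
The maximum is 18.1 m³/s, occurring at the reading for t = 15:30.

Q_p = 18.1 m³/s at t = 15:30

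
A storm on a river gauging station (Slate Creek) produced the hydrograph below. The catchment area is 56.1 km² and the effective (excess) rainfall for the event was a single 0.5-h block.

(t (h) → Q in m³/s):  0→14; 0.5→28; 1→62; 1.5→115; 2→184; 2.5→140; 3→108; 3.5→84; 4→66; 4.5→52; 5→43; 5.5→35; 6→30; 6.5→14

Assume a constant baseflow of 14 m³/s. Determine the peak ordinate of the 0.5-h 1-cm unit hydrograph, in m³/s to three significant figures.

U_p ≈ 68.0 m³/s

Direct runoff: 0.0, 14.0, 48.0, 101.0, 170.0, 126.0, 94.0, 70.0, 52.0, 38.0, 29.0, 21.0, 16.0, 0.0 m³/s; ΣQ_DR = 779.0 m³/s, peak = 170.0 m³/s.
Runoff depth d = ΣQ_DR·Δt / A = 779.0 × 1800 / (56.1 km²) = 24.99 mm.
The 1-cm UH is the DRH scaled by (10 mm)/d, so U_p = 170.0 × 10/24.99 = 68.0 m³/s.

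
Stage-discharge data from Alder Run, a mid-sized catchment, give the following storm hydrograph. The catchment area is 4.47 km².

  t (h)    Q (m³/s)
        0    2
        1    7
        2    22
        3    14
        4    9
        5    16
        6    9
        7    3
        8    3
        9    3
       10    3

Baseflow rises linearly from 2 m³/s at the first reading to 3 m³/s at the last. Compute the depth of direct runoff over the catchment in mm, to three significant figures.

d ≈ 51.1 mm

Direct runoff: 0.00, 4.90, 19.80, 11.70, 6.60, 13.50, 6.40, 0.30, 0.20, 0.10, 0.00 m³/s; ΣQ_DR = 63.50 m³/s.
V = ΣQ_DR · Δt = 63.50 × 3600 s = 2.286 × 10^5 m³.
Over A = 4.47 km², depth = V / A = 51.1 mm.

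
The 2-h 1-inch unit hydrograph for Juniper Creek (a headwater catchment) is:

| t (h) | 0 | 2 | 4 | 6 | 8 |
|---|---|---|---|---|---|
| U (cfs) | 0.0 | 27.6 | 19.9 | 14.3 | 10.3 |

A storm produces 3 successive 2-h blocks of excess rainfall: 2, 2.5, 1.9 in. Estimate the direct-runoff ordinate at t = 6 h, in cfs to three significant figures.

Q ≈ 131 cfs

By discrete convolution, Q_j = Σ (P_i / 1 in) · U_{j−i}.
At t = 6 h (j=3): Q = (2/1)·14.3 + (2.5/1)·19.9 + (1.9/1)·27.6 = 131 cfs.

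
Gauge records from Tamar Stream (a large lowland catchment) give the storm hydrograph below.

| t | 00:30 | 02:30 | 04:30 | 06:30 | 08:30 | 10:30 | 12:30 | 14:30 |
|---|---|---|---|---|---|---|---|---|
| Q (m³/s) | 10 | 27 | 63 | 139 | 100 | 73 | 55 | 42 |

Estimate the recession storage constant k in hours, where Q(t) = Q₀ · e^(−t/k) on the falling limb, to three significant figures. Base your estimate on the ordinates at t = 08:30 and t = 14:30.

On the falling limb, Q drops from 100 to 42 m³/s between t = 08:30 and t = 14:30 (Δt = 6 h).
k = −Δt / ln(Q₂/Q₁) = −6 / ln(42/100) = 6.92 h.

k ≈ 6.92 h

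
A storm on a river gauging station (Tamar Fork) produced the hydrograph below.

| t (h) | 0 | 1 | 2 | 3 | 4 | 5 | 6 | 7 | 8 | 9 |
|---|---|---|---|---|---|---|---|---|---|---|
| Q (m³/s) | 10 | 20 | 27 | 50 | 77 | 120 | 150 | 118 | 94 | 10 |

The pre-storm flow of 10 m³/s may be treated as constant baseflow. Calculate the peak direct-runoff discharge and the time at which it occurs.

Q_p = 140.0 m³/s at t = 6 h

Subtracting baseflow gives direct-runoff ordinates: 0.0, 10.0, 17.0, 40.0, 67.0, 110.0, 140.0, 108.0, 84.0, 0.0 m³/s.
The maximum is 140.0 m³/s, occurring at the reading for t = 6 h.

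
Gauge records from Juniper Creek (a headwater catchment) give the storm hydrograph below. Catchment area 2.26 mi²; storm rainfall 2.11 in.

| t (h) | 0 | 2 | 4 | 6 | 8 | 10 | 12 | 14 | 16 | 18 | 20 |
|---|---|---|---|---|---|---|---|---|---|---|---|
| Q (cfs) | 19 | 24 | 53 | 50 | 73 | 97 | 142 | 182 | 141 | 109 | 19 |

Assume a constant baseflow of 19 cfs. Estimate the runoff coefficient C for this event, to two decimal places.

ΣQ_DR = 700.0 cfs; V = ΣQ_DR·Δt = 5.040 × 10^6 ft³.
Runoff depth d = V / A = 0.9599 in.
C = d / P = 0.9599 / 2.11 = 0.45.

C ≈ 0.45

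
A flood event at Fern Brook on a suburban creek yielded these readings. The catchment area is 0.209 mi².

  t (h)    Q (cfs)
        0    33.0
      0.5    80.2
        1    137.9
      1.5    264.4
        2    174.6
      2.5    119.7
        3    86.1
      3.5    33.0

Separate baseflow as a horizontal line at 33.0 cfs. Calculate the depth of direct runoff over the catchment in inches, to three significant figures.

d ≈ 2.46 in

Direct runoff: 0.0, 47.2, 104.9, 231.4, 141.6, 86.7, 53.1, 0.0 cfs; ΣQ_DR = 664.9 cfs.
V = ΣQ_DR · Δt = 664.9 × 1800 s = 1.197 × 10^6 ft³.
Over A = 0.209 mi², depth = V / A = 2.46 in.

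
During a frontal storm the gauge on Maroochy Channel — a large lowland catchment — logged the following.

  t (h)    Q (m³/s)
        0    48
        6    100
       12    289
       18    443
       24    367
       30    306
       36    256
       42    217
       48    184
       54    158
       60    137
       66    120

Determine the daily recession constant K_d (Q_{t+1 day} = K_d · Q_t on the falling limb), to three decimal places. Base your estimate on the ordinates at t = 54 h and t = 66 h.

Between t = 54 h and t = 66 h the flow falls from 158 to 120 m³/s over 2×6 h = 12 h.
Per-interval ratio K = (120/158)^(1/2) = 0.8715; K_d = K^(24/6) = 0.577.

K_d ≈ 0.577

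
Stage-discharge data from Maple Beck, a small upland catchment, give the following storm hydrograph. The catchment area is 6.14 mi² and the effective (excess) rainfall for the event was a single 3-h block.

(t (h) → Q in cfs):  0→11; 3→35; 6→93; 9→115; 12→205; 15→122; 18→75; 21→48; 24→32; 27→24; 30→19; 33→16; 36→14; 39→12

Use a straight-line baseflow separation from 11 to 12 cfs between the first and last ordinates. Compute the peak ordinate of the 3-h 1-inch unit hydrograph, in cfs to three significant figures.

U_p ≈ 388 cfs

Direct runoff: 0.00, 23.92, 81.85, 103.77, 193.69, 110.62, 63.54, 36.46, 20.38, 12.31, 7.23, 4.15, 2.08, 0.00 cfs; ΣQ_DR = 660.0 cfs, peak = 193.69 cfs.
Runoff depth d = ΣQ_DR·Δt / A = 660.0 × 10800 / (6.14 mi²) = 0.4997 in.
The 1-inch UH is the DRH scaled by (1 in)/d, so U_p = 193.69 × 1/0.4997 = 388 cfs.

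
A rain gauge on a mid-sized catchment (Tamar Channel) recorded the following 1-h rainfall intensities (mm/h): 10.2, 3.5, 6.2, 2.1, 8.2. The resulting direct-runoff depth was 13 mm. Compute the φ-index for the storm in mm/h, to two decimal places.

φ ≈ 3.87 mm/h

Only the 3 blocks with intensity above φ contribute runoff: 10.2, 6.2, 8.2 mm/h.
Σ(I−φ)·Δt = d  ⇒  (10.2+6.2+8.2 − 3φ)·1 = 13
φ = (24.60 − 13/1) / 3 = 3.87 mm/h.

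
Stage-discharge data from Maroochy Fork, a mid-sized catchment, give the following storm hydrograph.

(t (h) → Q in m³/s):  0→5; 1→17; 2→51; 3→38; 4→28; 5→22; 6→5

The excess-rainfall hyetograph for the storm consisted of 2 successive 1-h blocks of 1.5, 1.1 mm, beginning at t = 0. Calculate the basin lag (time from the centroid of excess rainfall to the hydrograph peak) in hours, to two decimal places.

Centroid of excess rainfall: t_c = Σ P_i·t̄_i / ΣP_i = 0.9231 h (block centres at 0.5, 1.5 h).
Hydrograph peak occurs at t = 2 h, so basin lag t_L = 2 − 0.9231 = 1.08 h.

t_L ≈ 1.08 h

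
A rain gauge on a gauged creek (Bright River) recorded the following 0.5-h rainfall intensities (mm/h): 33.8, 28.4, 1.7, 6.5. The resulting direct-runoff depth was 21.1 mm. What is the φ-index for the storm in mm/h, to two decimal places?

φ ≈ 10.00 mm/h

Only the 2 blocks with intensity above φ contribute runoff: 33.8, 28.4 mm/h.
Σ(I−φ)·Δt = d  ⇒  (33.8+28.4 − 2φ)·0.5 = 21.1
φ = (62.20 − 21.1/0.5) / 2 = 10.00 mm/h.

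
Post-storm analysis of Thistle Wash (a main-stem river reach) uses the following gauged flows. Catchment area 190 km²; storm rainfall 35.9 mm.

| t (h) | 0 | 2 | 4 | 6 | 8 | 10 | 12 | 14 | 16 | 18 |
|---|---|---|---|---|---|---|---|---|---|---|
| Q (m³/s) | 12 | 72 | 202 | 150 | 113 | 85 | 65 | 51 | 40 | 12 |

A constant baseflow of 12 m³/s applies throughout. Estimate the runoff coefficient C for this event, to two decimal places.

ΣQ_DR = 682.0 m³/s; V = ΣQ_DR·Δt = 4.910 × 10^6 m³.
Runoff depth d = V / A = 25.84 mm.
C = d / P = 25.84 / 35.9 = 0.72.

C ≈ 0.72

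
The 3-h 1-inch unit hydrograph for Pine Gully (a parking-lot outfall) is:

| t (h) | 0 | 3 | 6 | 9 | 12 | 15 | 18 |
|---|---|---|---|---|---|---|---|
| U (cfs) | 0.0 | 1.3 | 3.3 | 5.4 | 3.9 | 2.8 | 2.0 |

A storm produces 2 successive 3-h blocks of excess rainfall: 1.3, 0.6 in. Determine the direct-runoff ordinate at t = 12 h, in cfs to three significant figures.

By discrete convolution, Q_j = Σ (P_i / 1 in) · U_{j−i}.
At t = 12 h (j=4): Q = (1.3/1)·3.9 + (0.6/1)·5.4 = 8.31 cfs.

Q ≈ 8.31 cfs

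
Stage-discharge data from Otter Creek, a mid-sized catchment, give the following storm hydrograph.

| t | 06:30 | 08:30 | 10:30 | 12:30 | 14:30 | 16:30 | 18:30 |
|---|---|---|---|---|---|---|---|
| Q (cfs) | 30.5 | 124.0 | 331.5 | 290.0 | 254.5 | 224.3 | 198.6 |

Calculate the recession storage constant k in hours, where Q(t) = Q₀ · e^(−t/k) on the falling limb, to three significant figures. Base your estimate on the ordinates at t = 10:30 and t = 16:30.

On the falling limb, Q drops from 331.5 to 224.3 cfs between t = 10:30 and t = 16:30 (Δt = 6 h).
k = −Δt / ln(Q₂/Q₁) = −6 / ln(224.3/331.5) = 15.4 h.

k ≈ 15.4 h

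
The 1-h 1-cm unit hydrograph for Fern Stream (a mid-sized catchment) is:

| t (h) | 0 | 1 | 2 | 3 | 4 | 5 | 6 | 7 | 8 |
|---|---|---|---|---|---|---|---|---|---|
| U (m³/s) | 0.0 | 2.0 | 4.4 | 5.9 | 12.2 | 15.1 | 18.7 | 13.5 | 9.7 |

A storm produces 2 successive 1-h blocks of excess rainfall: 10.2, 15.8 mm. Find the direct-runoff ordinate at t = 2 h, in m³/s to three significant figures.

By discrete convolution, Q_j = Σ (P_i / 10 mm) · U_{j−i}.
At t = 2 h (j=2): Q = (10.2/10)·4.4 + (15.8/10)·2.0 = 7.65 m³/s.

Q ≈ 7.65 m³/s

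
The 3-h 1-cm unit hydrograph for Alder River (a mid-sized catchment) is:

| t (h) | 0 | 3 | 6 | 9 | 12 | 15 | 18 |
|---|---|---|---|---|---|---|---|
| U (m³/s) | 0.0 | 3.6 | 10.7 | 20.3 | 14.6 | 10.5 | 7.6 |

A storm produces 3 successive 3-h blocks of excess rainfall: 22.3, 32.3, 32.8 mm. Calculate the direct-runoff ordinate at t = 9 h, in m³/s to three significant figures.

Q ≈ 91.6 m³/s

By discrete convolution, Q_j = Σ (P_i / 10 mm) · U_{j−i}.
At t = 9 h (j=3): Q = (22.3/10)·20.3 + (32.3/10)·10.7 + (32.8/10)·3.6 = 91.6 m³/s.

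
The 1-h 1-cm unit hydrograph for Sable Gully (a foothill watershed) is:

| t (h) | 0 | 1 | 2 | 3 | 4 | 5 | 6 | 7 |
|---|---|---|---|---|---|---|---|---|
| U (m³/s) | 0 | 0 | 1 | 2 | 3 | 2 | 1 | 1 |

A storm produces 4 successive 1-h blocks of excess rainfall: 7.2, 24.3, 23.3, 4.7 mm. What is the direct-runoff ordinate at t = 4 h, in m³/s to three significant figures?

Q ≈ 9.35 m³/s

By discrete convolution, Q_j = Σ (P_i / 10 mm) · U_{j−i}.
At t = 4 h (j=4): Q = (7.2/10)·3 + (24.3/10)·2 + (23.3/10)·1 + (4.7/10)·0 = 9.35 m³/s.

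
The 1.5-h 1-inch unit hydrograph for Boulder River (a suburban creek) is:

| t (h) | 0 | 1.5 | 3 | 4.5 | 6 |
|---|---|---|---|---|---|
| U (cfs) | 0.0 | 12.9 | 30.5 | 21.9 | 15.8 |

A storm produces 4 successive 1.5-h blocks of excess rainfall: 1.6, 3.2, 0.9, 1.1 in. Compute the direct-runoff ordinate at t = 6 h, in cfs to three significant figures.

Q ≈ 137 cfs

By discrete convolution, Q_j = Σ (P_i / 1 in) · U_{j−i}.
At t = 6 h (j=4): Q = (1.6/1)·15.8 + (3.2/1)·21.9 + (0.9/1)·30.5 + (1.1/1)·12.9 = 137 cfs.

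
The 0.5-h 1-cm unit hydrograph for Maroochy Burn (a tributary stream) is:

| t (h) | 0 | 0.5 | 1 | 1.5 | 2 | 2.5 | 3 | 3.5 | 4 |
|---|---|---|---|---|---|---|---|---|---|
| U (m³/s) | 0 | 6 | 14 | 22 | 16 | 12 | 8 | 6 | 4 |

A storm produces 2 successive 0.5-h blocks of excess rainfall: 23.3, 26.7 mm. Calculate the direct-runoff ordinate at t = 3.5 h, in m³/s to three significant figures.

By discrete convolution, Q_j = Σ (P_i / 10 mm) · U_{j−i}.
At t = 3.5 h (j=7): Q = (23.3/10)·6 + (26.7/10)·8 = 35.3 m³/s.

Q ≈ 35.3 m³/s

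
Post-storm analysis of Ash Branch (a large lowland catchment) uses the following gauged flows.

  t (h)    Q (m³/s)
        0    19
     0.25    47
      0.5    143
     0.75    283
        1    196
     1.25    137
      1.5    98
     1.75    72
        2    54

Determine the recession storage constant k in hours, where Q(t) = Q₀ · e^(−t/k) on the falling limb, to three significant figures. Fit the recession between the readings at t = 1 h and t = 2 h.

k ≈ 0.776 h

On the falling limb, Q drops from 196 to 54 m³/s between t = 1 h and t = 2 h (Δt = 1 h).
k = −Δt / ln(Q₂/Q₁) = −1 / ln(54/196) = 0.776 h.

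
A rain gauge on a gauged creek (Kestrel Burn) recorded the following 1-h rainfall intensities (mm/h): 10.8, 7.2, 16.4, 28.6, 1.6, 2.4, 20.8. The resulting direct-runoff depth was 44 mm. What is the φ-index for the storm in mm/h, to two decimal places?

Only the 4 blocks with intensity above φ contribute runoff: 10.8, 16.4, 28.6, 20.8 mm/h.
Σ(I−φ)·Δt = d  ⇒  (10.8+16.4+28.6+20.8 − 4φ)·1 = 44
φ = (76.60 − 44/1) / 4 = 8.15 mm/h.

φ ≈ 8.15 mm/h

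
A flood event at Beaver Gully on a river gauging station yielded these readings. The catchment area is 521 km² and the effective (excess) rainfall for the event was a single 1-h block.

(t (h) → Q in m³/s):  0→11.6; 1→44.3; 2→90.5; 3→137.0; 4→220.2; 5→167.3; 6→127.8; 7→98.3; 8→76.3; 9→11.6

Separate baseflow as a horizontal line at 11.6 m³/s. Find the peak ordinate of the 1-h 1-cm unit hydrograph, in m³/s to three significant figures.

Direct runoff: 0.0, 32.7, 78.9, 125.4, 208.6, 155.7, 116.2, 86.7, 64.7, 0.0 m³/s; ΣQ_DR = 868.9 m³/s, peak = 208.6 m³/s.
Runoff depth d = ΣQ_DR·Δt / A = 868.9 × 3600 / (521 km²) = 6.004 mm.
The 1-cm UH is the DRH scaled by (10 mm)/d, so U_p = 208.6 × 10/6.004 = 347 m³/s.

U_p ≈ 347 m³/s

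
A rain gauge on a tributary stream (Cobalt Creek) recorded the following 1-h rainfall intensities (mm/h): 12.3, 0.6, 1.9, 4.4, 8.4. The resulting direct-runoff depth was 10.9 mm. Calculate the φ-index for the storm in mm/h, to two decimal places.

Only the 2 blocks with intensity above φ contribute runoff: 12.3, 8.4 mm/h.
Σ(I−φ)·Δt = d  ⇒  (12.3+8.4 − 2φ)·1 = 10.9
φ = (20.70 − 10.9/1) / 2 = 4.90 mm/h.

φ ≈ 4.90 mm/h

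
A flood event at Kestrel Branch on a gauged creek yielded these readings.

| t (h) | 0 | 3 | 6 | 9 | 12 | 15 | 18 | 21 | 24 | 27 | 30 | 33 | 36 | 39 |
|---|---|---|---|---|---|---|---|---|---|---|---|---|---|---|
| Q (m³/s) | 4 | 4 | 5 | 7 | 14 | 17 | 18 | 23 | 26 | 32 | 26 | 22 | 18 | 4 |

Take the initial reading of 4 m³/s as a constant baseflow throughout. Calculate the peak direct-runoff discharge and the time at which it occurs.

Subtracting baseflow gives direct-runoff ordinates: 0.0, 0.0, 1.0, 3.0, 10.0, 13.0, 14.0, 19.0, 22.0, 28.0, 22.0, 18.0, 14.0, 0.0 m³/s.
The maximum is 28.0 m³/s, occurring at the reading for t = 27 h.

Q_p = 28.0 m³/s at t = 27 h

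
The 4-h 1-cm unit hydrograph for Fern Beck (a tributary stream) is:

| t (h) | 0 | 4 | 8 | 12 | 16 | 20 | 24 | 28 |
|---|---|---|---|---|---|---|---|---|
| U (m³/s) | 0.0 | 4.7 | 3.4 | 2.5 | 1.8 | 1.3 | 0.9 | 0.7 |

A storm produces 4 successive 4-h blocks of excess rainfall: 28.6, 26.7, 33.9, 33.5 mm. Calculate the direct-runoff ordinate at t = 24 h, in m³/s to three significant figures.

By discrete convolution, Q_j = Σ (P_i / 10 mm) · U_{j−i}.
At t = 24 h (j=6): Q = (28.6/10)·0.9 + (26.7/10)·1.3 + (33.9/10)·1.8 + (33.5/10)·2.5 = 20.5 m³/s.

Q ≈ 20.5 m³/s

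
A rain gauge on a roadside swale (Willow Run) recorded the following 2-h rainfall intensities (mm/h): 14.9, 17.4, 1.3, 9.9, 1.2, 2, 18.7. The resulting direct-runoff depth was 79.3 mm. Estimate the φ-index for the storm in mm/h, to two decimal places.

Only the 4 blocks with intensity above φ contribute runoff: 14.9, 17.4, 9.9, 18.7 mm/h.
Σ(I−φ)·Δt = d  ⇒  (14.9+17.4+9.9+18.7 − 4φ)·2 = 79.3
φ = (60.90 − 79.3/2) / 4 = 5.31 mm/h.

φ ≈ 5.31 mm/h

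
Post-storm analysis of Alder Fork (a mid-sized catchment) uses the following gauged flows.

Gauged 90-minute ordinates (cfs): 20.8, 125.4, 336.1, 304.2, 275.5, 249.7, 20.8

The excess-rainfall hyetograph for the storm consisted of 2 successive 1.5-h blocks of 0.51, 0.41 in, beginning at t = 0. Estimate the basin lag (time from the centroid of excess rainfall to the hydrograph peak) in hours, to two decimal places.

Centroid of excess rainfall: t_c = Σ P_i·t̄_i / ΣP_i = 1.4185 h (block centres at 0.75, 2.25 h).
Hydrograph peak occurs at t = 3 h, so basin lag t_L = 3 − 1.4185 = 1.58 h.

t_L ≈ 1.58 h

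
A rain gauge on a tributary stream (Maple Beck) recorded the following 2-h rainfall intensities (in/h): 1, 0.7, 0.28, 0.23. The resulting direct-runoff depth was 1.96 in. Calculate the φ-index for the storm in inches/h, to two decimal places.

Only the 2 blocks with intensity above φ contribute runoff: 1, 0.7 in/h.
Σ(I−φ)·Δt = d  ⇒  (1+0.7 − 2φ)·2 = 1.96
φ = (1.700 − 1.96/2) / 2 = 0.36 in/h.

φ ≈ 0.36 in/h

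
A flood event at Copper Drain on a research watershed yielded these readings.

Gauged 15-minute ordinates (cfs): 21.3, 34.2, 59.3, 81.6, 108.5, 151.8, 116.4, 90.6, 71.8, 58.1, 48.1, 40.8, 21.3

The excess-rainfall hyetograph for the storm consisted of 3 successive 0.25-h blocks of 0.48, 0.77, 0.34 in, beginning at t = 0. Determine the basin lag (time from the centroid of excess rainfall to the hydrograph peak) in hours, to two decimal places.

t_L ≈ 0.90 h

Centroid of excess rainfall: t_c = Σ P_i·t̄_i / ΣP_i = 0.3530 h (block centres at 0.125, 0.375, 0.625 h).
Hydrograph peak occurs at t = 1.25 h, so basin lag t_L = 1.25 − 0.3530 = 0.90 h.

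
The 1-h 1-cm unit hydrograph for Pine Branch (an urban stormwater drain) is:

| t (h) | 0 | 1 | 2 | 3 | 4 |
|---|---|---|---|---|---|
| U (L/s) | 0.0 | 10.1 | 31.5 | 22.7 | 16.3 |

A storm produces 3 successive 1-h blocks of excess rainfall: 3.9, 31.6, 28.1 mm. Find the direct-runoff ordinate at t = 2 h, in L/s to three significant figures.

By discrete convolution, Q_j = Σ (P_i / 10 mm) · U_{j−i}.
At t = 2 h (j=2): Q = (3.9/10)·31.5 + (31.6/10)·10.1 + (28.1/10)·0.0 = 44.2 L/s.

Q ≈ 44.2 L/s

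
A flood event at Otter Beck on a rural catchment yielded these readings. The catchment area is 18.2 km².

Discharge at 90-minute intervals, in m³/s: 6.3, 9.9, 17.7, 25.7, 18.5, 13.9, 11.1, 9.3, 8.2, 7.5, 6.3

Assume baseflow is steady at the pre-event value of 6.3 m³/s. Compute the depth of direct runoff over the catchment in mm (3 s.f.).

Direct runoff: 0.0, 3.6, 11.4, 19.4, 12.2, 7.6, 4.8, 3.0, 1.9, 1.2, 0.0 m³/s; ΣQ_DR = 65.10 m³/s.
V = ΣQ_DR · Δt = 65.10 × 5400 s = 3.515 × 10^5 m³.
Over A = 18.2 km², depth = V / A = 19.3 mm.

d ≈ 19.3 mm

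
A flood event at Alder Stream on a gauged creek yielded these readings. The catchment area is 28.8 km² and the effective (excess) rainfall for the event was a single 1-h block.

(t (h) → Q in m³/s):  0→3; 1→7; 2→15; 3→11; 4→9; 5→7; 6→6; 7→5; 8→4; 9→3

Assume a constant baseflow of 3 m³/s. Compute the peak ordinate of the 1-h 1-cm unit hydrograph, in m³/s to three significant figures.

Direct runoff: 0.0, 4.0, 12.0, 8.0, 6.0, 4.0, 3.0, 2.0, 1.0, 0.0 m³/s; ΣQ_DR = 40.00 m³/s, peak = 12.0 m³/s.
Runoff depth d = ΣQ_DR·Δt / A = 40.00 × 3600 / (28.8 km²) = 5.000 mm.
The 1-cm UH is the DRH scaled by (10 mm)/d, so U_p = 12.0 × 10/5.000 = 24.0 m³/s.

U_p ≈ 24.0 m³/s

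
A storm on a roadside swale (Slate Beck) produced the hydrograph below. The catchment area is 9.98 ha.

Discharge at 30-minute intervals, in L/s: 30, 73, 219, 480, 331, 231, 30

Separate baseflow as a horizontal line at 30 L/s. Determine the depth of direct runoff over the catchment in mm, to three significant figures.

Direct runoff: 0.0, 43.0, 189.0, 450.0, 301.0, 201.0, 0.0 L/s; ΣQ_DR = 1184 L/s.
V = ΣQ_DR · Δt = 1184 × 1800 s = 2.131 × 10^6 L.
Over A = 9.98 ha, depth = V / A = 21.4 mm.

d ≈ 21.4 mm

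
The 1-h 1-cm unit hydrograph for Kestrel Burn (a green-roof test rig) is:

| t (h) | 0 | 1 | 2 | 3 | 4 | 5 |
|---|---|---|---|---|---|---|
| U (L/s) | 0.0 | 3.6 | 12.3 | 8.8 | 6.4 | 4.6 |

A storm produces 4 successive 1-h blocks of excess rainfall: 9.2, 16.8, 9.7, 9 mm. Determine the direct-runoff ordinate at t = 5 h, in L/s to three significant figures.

By discrete convolution, Q_j = Σ (P_i / 10 mm) · U_{j−i}.
At t = 5 h (j=5): Q = (9.2/10)·4.6 + (16.8/10)·6.4 + (9.7/10)·8.8 + (9/10)·12.3 = 34.6 L/s.

Q ≈ 34.6 L/s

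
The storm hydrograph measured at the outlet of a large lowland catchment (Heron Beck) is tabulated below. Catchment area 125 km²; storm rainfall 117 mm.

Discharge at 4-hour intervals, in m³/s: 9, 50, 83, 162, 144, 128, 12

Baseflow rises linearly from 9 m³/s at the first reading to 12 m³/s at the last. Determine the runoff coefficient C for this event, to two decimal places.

ΣQ_DR = 514.5 m³/s; V = ΣQ_DR·Δt = 7.409 × 10^6 m³.
Runoff depth d = V / A = 59.27 mm.
C = d / P = 59.27 / 117 = 0.51.

C ≈ 0.51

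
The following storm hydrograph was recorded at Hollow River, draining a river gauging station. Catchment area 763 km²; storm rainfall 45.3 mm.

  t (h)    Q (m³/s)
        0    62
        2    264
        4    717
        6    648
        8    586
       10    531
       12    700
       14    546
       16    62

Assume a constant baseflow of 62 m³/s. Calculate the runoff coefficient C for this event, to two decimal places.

C ≈ 0.74

ΣQ_DR = 3558 m³/s; V = ΣQ_DR·Δt = 2.562 × 10^7 m³.
Runoff depth d = V / A = 33.57 mm.
C = d / P = 33.57 / 45.3 = 0.74.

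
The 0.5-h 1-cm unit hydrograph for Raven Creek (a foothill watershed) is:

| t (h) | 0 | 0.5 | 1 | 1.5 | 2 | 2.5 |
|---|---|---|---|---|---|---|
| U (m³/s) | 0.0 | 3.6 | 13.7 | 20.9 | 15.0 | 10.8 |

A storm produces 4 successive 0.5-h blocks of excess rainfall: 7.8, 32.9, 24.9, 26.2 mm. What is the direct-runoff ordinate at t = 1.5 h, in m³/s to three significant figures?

Q ≈ 70.3 m³/s

By discrete convolution, Q_j = Σ (P_i / 10 mm) · U_{j−i}.
At t = 1.5 h (j=3): Q = (7.8/10)·20.9 + (32.9/10)·13.7 + (24.9/10)·3.6 + (26.2/10)·0.0 = 70.3 m³/s.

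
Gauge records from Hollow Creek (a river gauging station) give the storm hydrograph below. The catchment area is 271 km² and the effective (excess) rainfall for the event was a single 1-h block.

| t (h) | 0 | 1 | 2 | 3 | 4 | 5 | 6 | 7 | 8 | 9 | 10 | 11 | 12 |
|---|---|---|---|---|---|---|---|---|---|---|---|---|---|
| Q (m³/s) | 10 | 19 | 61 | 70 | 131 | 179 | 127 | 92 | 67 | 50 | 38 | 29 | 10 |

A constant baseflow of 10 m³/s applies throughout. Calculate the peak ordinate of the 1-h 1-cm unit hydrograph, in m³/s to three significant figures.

Direct runoff: 0.0, 9.0, 51.0, 60.0, 121.0, 169.0, 117.0, 82.0, 57.0, 40.0, 28.0, 19.0, 0.0 m³/s; ΣQ_DR = 753.0 m³/s, peak = 169.0 m³/s.
Runoff depth d = ΣQ_DR·Δt / A = 753.0 × 3600 / (271 km²) = 10.00 mm.
The 1-cm UH is the DRH scaled by (10 mm)/d, so U_p = 169.0 × 10/10.00 = 169 m³/s.

U_p ≈ 169 m³/s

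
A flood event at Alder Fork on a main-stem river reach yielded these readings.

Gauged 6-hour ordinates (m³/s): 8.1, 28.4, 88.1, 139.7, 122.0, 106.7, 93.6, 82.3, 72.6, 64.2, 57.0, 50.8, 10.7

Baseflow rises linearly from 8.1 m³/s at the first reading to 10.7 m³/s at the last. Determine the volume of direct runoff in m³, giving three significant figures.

V ≈ 1.73 × 10^7 m³

Direct-runoff ordinates (Q − Q_b): 0.00, 20.08, 79.57, 130.95, 113.03, 97.52, 84.20, 72.68, 62.77, 54.15, 46.73, 40.32, 0.00 m³/s.
ΣQ_DR = 802.0 m³/s.
With Δt = 6 h = 21600 s, V = ΣQ_DR · Δt = 802.0 × 21600 = 1.73 × 10^7 m³.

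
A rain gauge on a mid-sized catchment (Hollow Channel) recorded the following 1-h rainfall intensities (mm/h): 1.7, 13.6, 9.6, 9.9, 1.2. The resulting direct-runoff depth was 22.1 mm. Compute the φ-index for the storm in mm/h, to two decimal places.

Only the 3 blocks with intensity above φ contribute runoff: 13.6, 9.6, 9.9 mm/h.
Σ(I−φ)·Δt = d  ⇒  (13.6+9.6+9.9 − 3φ)·1 = 22.1
φ = (33.10 − 22.1/1) / 3 = 3.67 mm/h.

φ ≈ 3.67 mm/h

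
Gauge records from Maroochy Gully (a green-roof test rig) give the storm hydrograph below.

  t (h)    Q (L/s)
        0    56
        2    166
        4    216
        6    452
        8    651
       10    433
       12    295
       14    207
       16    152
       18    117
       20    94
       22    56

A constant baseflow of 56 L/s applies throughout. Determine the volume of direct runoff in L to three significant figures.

V ≈ 1.60 × 10^7 L

Direct-runoff ordinates (Q − Q_b): 0.0, 110.0, 160.0, 396.0, 595.0, 377.0, 239.0, 151.0, 96.0, 61.0, 38.0, 0.0 L/s.
ΣQ_DR = 2223 L/s.
With Δt = 2 h = 7200 s, V = ΣQ_DR · Δt = 2223 × 7200 = 1.60 × 10^7 L.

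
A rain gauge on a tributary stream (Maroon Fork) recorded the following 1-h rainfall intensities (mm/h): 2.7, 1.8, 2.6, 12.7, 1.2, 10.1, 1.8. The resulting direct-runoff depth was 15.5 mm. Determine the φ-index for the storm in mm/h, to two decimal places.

φ ≈ 3.65 mm/h

Only the 2 blocks with intensity above φ contribute runoff: 12.7, 10.1 mm/h.
Σ(I−φ)·Δt = d  ⇒  (12.7+10.1 − 2φ)·1 = 15.5
φ = (22.80 − 15.5/1) / 2 = 3.65 mm/h.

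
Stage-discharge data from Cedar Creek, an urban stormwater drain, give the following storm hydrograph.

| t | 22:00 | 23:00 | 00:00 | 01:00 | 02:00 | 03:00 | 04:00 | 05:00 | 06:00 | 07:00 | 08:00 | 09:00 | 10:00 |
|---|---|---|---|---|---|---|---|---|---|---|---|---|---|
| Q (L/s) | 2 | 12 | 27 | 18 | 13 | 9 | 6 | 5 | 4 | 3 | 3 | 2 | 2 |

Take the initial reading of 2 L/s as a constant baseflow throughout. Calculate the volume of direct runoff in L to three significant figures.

V ≈ 2.88 × 10^5 L

Direct-runoff ordinates (Q − Q_b): 0.0, 10.0, 25.0, 16.0, 11.0, 7.0, 4.0, 3.0, 2.0, 1.0, 1.0, 0.0, 0.0 L/s.
ΣQ_DR = 80.00 L/s.
With Δt = 1 h = 3600 s, V = ΣQ_DR · Δt = 80.00 × 3600 = 2.88 × 10^5 L.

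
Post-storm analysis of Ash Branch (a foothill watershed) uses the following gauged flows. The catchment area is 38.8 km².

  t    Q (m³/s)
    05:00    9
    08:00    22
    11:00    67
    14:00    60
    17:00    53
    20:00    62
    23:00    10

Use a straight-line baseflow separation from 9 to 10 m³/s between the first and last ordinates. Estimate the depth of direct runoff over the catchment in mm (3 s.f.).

Direct runoff: 0.00, 12.83, 57.67, 50.50, 43.33, 52.17, 0.00 m³/s; ΣQ_DR = 216.5 m³/s.
V = ΣQ_DR · Δt = 216.5 × 10800 s = 2.338 × 10^6 m³.
Over A = 38.8 km², depth = V / A = 60.3 mm.

d ≈ 60.3 mm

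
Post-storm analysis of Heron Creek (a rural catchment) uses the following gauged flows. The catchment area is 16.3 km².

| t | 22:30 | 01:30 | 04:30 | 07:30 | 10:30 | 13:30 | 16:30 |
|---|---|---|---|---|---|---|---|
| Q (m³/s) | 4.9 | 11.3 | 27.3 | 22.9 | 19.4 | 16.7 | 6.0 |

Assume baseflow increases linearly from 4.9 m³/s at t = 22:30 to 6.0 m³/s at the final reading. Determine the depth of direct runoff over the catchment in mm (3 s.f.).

d ≈ 46.6 mm

Direct runoff: 0.00, 6.22, 22.03, 17.45, 13.77, 10.88, 0.00 m³/s; ΣQ_DR = 70.35 m³/s.
V = ΣQ_DR · Δt = 70.35 × 10800 s = 7.598 × 10^5 m³.
Over A = 16.3 km², depth = V / A = 46.6 mm.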